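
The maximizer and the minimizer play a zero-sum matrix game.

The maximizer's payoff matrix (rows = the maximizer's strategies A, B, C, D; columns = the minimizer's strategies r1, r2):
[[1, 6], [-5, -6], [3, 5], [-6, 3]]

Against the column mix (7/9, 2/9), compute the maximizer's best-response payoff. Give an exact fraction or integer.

31/9

A: (1)·(7/9) + (6)·(2/9) = 19/9.
B: (-5)·(7/9) + (-6)·(2/9) = -47/9.
C: (3)·(7/9) + (5)·(2/9) = 31/9.
D: (-6)·(7/9) + (3)·(2/9) = -4.
The best pure response is C with expected payoff 31/9.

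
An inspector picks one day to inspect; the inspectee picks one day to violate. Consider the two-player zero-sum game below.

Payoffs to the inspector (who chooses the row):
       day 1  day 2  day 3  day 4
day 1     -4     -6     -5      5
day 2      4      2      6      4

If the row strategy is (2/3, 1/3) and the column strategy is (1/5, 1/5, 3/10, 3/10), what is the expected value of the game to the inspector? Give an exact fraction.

Against (1/5, 1/5, 3/10, 3/10), each row's expected payoff is day 1: -2; day 2: 21/5.
Taking the (2/3, 1/3)-weighted average: (2/3)·(-2) + (1/3)·(21/5) = 1/15.

1/15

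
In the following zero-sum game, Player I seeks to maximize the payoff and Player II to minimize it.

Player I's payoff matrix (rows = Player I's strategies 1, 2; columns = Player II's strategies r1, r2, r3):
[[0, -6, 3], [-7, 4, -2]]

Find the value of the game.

-42/17

Column r3 is strictly dominated by r1 for Player II (it gives Player I more in every row).
The remaining 2×2 game on (1, 2) × (r1, r2) has no saddle point. Let Player I play 1 with probability p; indifference gives −7(1−p) = −6p + 4(1−p), so p = 11/17.
Similarly Player II's optimal q on r1 is 10/17, and the value is 0·(10/17) + (-6)·(7/17) = -42/17.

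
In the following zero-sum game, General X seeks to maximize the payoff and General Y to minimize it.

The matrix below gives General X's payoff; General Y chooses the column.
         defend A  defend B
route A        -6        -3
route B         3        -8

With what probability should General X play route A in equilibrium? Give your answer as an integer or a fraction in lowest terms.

Row minima are -6 and -8, so General X's maximin is -6; column maxima are 3 and -3, so General Y's minimax is -3. These differ, so the equilibrium is in mixed strategies.
Let General X play route A with probability p. General Y is indifferent when −6p + 3(1−p) = −3p − 8(1−p), giving p = 11/14.

11/14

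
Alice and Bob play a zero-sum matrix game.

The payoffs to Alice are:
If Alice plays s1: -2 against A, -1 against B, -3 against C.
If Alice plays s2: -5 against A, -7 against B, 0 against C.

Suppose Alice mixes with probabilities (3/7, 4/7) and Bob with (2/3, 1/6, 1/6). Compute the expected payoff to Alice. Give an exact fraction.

Against (2/3, 1/6, 1/6), each row's expected payoff is s1: -2; s2: -9/2.
Taking the (3/7, 4/7)-weighted average: (3/7)·(-2) + (4/7)·(-9/2) = -24/7.

-24/7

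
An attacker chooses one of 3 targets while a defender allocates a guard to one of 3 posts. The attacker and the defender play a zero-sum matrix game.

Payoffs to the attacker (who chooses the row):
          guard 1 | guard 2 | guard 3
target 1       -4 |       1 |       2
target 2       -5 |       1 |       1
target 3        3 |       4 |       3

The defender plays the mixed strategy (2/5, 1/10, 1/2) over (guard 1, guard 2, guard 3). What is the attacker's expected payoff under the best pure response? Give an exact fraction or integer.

31/10

target 1: (-4)·(2/5) + (1)·(1/10) + (2)·(1/2) = -1/2.
target 2: (-5)·(2/5) + (1)·(1/10) + (1)·(1/2) = -7/5.
target 3: (3)·(2/5) + (4)·(1/10) + (3)·(1/2) = 31/10.
The best pure response is target 3 with expected payoff 31/10.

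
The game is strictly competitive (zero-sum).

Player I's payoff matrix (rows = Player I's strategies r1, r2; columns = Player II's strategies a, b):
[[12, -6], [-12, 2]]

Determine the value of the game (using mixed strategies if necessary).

Row minima are -6 and -12, so Player I's maximin is -6; column maxima are 12 and 2, so Player II's minimax is 2. These differ, so the equilibrium is in mixed strategies.
Let Player I play r1 with probability p. Player II is indifferent when 12p − 12(1−p) = −6p + 2(1−p), giving p = 7/16.
Let Player II play a with probability q. Player I is indifferent when 12q − 6(1−q) = −12q + 2(1−q), giving q = 1/4.
The value is 12·(1/4) + (-6)·(3/4) = -3/2.

-3/2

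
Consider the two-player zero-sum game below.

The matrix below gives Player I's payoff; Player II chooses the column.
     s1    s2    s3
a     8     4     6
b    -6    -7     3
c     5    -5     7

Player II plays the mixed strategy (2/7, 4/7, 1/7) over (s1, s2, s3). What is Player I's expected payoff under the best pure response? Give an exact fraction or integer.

38/7

a: (8)·(2/7) + (4)·(4/7) + (6)·(1/7) = 38/7.
b: (-6)·(2/7) + (-7)·(4/7) + (3)·(1/7) = -37/7.
c: (5)·(2/7) + (-5)·(4/7) + (7)·(1/7) = -3/7.
The best pure response is a with expected payoff 38/7.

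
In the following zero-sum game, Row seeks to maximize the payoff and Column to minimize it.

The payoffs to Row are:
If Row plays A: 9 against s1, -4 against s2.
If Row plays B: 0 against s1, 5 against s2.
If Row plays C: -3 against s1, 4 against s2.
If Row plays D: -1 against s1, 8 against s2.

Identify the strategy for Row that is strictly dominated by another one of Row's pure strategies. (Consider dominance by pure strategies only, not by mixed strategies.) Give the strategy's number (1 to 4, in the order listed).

3

Compare C with B: 0 > -3, 5 > 4.
So B strictly dominates C for Row; C is strictly dominated.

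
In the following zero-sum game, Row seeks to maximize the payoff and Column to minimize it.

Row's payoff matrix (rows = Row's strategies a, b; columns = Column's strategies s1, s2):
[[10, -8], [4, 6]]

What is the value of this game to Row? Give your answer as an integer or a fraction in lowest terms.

Row minima are -8 and 4, so Row's maximin is 4; column maxima are 10 and 6, so Column's minimax is 6. These differ, so the equilibrium is in mixed strategies.
Let Row play a with probability p. Column is indifferent when 10p + 4(1−p) = −8p + 6(1−p), giving p = 1/10.
Let Column play s1 with probability q. Row is indifferent when 10q − 8(1−q) = 4q + 6(1−q), giving q = 7/10.
The value is 10·(7/10) + (-8)·(3/10) = 23/5.

23/5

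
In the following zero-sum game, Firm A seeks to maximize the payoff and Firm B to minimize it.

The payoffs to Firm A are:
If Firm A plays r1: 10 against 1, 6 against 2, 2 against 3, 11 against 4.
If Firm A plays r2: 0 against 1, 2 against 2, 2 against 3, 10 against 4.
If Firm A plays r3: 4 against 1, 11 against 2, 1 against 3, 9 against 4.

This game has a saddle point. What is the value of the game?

2

Row minima: 2, 0, 1 → Firm A's maximin is 2.
Column maxima: 10, 11, 2, 11 → Firm B's minimax is 2.
They coincide at (r1, 3), so the value is 2.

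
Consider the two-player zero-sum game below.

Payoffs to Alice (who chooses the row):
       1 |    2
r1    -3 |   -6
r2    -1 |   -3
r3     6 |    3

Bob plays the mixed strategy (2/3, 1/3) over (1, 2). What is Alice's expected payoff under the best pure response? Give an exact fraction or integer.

5

r1: (-3)·(2/3) + (-6)·(1/3) = -4.
r2: (-1)·(2/3) + (-3)·(1/3) = -5/3.
r3: (6)·(2/3) + (3)·(1/3) = 5.
The best pure response is r3 with expected payoff 5.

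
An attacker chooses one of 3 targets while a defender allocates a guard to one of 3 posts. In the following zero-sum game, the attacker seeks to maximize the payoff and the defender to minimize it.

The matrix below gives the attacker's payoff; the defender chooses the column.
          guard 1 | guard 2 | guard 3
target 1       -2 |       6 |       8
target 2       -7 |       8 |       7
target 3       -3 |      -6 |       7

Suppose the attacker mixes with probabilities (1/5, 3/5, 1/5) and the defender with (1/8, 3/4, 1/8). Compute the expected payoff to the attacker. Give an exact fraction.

Against (1/8, 3/4, 1/8), each row's expected payoff is target 1: 21/4; target 2: 6; target 3: -4.
Taking the (1/5, 3/5, 1/5)-weighted average: (1/5)·(21/4) + (3/5)·(6) + (1/5)·(-4) = 77/20.

77/20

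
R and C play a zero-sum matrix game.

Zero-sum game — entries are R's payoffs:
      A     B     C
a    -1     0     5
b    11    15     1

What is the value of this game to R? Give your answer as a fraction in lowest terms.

Column B is strictly dominated by A for C (it gives R more in every row).
The remaining 2×2 game on (a, b) × (A, C) has no saddle point. Let R play a with probability p; indifference gives −p + 11(1−p) = 5p + (1−p), so p = 5/8.
Similarly C's optimal q on A is 1/4, and the value is -1·(1/4) + (5)·(3/4) = 7/2.

7/2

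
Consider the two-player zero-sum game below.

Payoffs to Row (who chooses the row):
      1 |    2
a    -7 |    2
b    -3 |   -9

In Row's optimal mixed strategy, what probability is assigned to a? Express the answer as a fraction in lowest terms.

2/5

Row minima are -7 and -9, so Row's maximin is -7; column maxima are -3 and 2, so Column's minimax is -3. These differ, so the equilibrium is in mixed strategies.
Let Row play a with probability p. Column is indifferent when −7p − 3(1−p) = 2p − 9(1−p), giving p = 2/5.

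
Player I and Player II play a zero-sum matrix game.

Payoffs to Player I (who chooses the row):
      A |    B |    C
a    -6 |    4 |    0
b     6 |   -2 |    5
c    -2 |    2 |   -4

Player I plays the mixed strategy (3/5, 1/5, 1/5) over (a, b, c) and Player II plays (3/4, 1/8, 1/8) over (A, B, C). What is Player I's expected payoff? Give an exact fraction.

-71/40

Against (3/4, 1/8, 1/8), each row's expected payoff is a: -4; b: 39/8; c: -7/4.
Taking the (3/5, 1/5, 1/5)-weighted average: (3/5)·(-4) + (1/5)·(39/8) + (1/5)·(-7/4) = -71/40.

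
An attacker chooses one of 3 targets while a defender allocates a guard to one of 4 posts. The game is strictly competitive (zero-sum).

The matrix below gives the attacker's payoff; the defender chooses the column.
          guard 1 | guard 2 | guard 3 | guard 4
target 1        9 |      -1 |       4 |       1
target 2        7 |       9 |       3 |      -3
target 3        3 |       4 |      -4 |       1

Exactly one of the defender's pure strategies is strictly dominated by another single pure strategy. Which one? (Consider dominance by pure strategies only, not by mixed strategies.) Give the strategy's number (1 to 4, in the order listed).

The defender prefers columns that give the attacker less. Compare guard 1 with guard 3: 4 < 9, 3 < 7, -4 < 3.
So guard 3 strictly dominates guard 1 for the defender; guard 1 is strictly dominated.

1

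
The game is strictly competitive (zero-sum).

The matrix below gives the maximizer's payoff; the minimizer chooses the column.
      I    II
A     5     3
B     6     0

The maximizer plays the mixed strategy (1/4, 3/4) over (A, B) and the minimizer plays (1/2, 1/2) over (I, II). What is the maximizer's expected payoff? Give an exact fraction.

13/4

Against (1/2, 1/2), each row's expected payoff is A: 4; B: 3.
Taking the (1/4, 3/4)-weighted average: (1/4)·(4) + (3/4)·(3) = 13/4.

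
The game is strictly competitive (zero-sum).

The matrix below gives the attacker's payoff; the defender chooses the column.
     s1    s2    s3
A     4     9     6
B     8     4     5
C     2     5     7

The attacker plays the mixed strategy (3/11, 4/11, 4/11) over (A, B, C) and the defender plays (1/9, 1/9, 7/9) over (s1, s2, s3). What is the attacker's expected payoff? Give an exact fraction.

Against (1/9, 1/9, 7/9), each row's expected payoff is A: 55/9; B: 47/9; C: 56/9.
Taking the (3/11, 4/11, 4/11)-weighted average: (3/11)·(55/9) + (4/11)·(47/9) + (4/11)·(56/9) = 577/99.

577/99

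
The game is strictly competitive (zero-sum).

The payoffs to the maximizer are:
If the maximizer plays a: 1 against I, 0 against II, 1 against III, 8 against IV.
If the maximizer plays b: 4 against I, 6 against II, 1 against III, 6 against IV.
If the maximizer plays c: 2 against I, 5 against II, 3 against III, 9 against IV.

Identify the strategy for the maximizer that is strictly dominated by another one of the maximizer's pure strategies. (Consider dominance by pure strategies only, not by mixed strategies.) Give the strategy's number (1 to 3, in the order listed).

Compare a with c: 2 > 1, 5 > 0, 3 > 1, 9 > 8.
So c strictly dominates a for the maximizer; a is strictly dominated.

1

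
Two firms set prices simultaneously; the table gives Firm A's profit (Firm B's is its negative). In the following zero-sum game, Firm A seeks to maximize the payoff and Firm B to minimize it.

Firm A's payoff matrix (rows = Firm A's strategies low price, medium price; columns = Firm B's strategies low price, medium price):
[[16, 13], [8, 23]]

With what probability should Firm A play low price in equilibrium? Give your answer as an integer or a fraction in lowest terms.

Row minima are 13 and 8, so Firm A's maximin is 13; column maxima are 16 and 23, so Firm B's minimax is 16. These differ, so the equilibrium is in mixed strategies.
Let Firm A play low price with probability p. Firm B is indifferent when 16p + 8(1−p) = 13p + 23(1−p), giving p = 5/6.

5/6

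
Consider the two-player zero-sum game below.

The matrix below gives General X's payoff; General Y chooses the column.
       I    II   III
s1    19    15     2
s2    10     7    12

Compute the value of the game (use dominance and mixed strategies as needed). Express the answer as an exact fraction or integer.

83/9

Column I is strictly dominated by II for General Y (it gives General X more in every row).
The remaining 2×2 game on (s1, s2) × (II, III) has no saddle point. Let General X play s1 with probability p; indifference gives 15p + 7(1−p) = 2p + 12(1−p), so p = 5/18.
Similarly General Y's optimal q on II is 5/9, and the value is 15·(5/9) + (2)·(4/9) = 83/9.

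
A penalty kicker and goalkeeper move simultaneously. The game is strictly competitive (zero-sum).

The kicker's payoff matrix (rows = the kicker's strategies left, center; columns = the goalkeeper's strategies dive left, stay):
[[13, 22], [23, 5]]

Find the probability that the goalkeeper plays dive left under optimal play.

17/27

Row minima are 13 and 5, so the kicker's maximin is 13; column maxima are 23 and 22, so the goalkeeper's minimax is 22. These differ, so the equilibrium is in mixed strategies.
Let the goalkeeper play dive left with probability q. The kicker is indifferent when 13q + 22(1−q) = 23q + 5(1−q), giving q = 17/27.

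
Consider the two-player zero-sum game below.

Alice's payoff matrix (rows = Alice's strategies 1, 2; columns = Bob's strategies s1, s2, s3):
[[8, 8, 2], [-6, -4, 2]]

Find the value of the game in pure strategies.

2

Row minima: 2, -6 → Alice's maximin is 2.
Column maxima: 8, 8, 2 → Bob's minimax is 2.
They coincide at (1, s3), so the value is 2.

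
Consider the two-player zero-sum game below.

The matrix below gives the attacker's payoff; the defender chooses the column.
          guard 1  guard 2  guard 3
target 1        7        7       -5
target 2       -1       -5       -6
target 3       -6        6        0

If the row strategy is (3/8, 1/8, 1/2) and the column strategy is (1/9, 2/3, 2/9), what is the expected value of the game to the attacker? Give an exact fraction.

Against (1/9, 2/3, 2/9), each row's expected payoff is target 1: 13/3; target 2: -43/9; target 3: 10/3.
Taking the (3/8, 1/8, 1/2)-weighted average: (3/8)·(13/3) + (1/8)·(-43/9) + (1/2)·(10/3) = 97/36.

97/36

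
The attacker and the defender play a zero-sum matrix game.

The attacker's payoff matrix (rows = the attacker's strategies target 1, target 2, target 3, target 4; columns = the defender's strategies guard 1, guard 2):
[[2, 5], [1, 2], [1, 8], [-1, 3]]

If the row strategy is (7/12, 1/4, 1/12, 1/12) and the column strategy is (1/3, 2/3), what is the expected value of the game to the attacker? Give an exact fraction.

121/36

Against (1/3, 2/3), each row's expected payoff is target 1: 4; target 2: 5/3; target 3: 17/3; target 4: 5/3.
Taking the (7/12, 1/4, 1/12, 1/12)-weighted average: (7/12)·(4) + (1/4)·(5/3) + (1/12)·(17/3) + (1/12)·(5/3) = 121/36.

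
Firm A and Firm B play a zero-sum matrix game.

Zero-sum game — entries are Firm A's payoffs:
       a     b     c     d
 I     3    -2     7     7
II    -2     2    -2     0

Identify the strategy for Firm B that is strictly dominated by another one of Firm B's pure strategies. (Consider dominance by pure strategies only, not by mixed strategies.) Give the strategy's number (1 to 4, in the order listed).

4

Firm B prefers columns that give Firm A less. Compare d with a: 3 < 7, -2 < 0.
So a strictly dominates d for Firm B; d is strictly dominated.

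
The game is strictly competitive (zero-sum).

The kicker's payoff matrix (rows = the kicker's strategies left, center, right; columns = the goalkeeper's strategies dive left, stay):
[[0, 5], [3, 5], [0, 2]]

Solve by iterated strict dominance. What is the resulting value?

Row right is strictly dominated by row center (3>0, 5>2); eliminate right.
Column stay is strictly dominated by dive left for the goalkeeper (0<5, 3<5); eliminate stay.
Row left is strictly dominated by row center (3>0); eliminate left.
Only (center, dive left) remains, with payoff 3.

3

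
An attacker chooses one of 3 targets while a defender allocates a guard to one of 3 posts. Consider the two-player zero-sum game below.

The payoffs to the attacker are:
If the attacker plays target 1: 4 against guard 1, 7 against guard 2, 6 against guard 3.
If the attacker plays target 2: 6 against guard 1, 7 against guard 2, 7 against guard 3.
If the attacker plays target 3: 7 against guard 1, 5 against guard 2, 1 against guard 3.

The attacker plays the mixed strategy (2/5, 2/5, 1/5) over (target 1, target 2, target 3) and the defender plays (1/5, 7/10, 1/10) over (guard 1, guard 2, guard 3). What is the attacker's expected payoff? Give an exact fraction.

Against (1/5, 7/10, 1/10), each row's expected payoff is target 1: 63/10; target 2: 34/5; target 3: 5.
Taking the (2/5, 2/5, 1/5)-weighted average: (2/5)·(63/10) + (2/5)·(34/5) + (1/5)·(5) = 156/25.

156/25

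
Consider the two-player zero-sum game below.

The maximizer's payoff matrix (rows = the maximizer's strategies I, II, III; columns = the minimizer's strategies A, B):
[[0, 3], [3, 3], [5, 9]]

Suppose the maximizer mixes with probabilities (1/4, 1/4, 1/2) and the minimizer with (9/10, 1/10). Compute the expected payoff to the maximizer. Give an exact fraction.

141/40

Against (9/10, 1/10), each row's expected payoff is I: 3/10; II: 3; III: 27/5.
Taking the (1/4, 1/4, 1/2)-weighted average: (1/4)·(3/10) + (1/4)·(3) + (1/2)·(27/5) = 141/40.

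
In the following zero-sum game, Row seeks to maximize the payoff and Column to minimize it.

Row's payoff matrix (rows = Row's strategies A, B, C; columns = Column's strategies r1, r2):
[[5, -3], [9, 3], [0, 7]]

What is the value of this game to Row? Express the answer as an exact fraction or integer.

Row A is strictly dominated by row B, so Row never plays it.
The remaining 2×2 game on (B, C) × (r1, r2) has no saddle point. Let Row play B with probability p; indifference gives 9p = 3p + 7(1−p), so p = 7/13.
Similarly Column's optimal q on r1 is 4/13, and the value is 9·(4/13) + (3)·(9/13) = 63/13.

63/13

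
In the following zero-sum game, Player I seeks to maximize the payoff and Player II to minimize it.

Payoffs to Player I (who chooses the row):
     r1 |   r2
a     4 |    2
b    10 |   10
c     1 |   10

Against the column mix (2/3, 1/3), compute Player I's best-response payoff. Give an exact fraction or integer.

10

a: (4)·(2/3) + (2)·(1/3) = 10/3.
b: (10)·(2/3) + (10)·(1/3) = 10.
c: (1)·(2/3) + (10)·(1/3) = 4.
The best pure response is b with expected payoff 10.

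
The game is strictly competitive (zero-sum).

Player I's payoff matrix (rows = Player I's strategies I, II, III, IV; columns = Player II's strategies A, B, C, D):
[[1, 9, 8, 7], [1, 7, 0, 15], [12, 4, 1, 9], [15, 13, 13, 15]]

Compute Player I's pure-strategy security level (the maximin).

The worst-case payoff for each row is I: 1, II: 0, III: 1, IV: 13.
The best of these is 13.

13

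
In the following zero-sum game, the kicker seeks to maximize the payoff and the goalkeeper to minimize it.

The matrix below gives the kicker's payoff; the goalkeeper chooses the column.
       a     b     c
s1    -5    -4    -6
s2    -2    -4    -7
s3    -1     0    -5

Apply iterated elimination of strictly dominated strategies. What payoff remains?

-5

Row s2 is strictly dominated by row s3 (-1>-2, 0>-4, -5>-7); eliminate s2.
Column a is strictly dominated by c for the goalkeeper (-6<-5, -5<-1); eliminate a.
Row s1 is strictly dominated by row s3 (0>-4, -5>-6); eliminate s1.
Column b is strictly dominated by c for the goalkeeper (-5<0); eliminate b.
Only (s3, c) remains, with payoff -5.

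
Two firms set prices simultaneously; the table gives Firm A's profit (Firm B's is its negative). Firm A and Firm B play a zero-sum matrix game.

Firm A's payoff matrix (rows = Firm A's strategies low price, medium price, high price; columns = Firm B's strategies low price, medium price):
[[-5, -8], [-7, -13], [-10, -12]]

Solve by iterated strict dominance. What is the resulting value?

-8

Row high price is strictly dominated by row low price (-5>-10, -8>-12); eliminate high price.
Column low price is strictly dominated by medium price for Firm B (-8<-5, -13<-7); eliminate low price.
Row medium price is strictly dominated by row low price (-8>-13); eliminate medium price.
Only (low price, medium price) remains, with payoff -8.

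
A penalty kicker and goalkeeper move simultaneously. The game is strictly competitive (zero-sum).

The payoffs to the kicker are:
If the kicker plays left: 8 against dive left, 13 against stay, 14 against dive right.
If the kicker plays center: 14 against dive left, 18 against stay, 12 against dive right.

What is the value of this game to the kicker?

25/2

Column stay is strictly dominated by dive left for the goalkeeper (it gives the kicker more in every row).
The remaining 2×2 game on (left, center) × (dive left, dive right) has no saddle point. Let the kicker play left with probability p; indifference gives 8p + 14(1−p) = 14p + 12(1−p), so p = 1/4.
Similarly the goalkeeper's optimal q on dive left is 1/4, and the value is 8·(1/4) + (14)·(3/4) = 25/2.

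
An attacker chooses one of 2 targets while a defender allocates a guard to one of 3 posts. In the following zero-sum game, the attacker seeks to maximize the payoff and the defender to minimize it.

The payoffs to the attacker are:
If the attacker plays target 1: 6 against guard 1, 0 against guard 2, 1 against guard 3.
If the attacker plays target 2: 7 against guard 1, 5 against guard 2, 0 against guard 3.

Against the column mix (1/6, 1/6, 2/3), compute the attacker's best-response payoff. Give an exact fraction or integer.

target 1: (6)·(1/6) + (0)·(1/6) + (1)·(2/3) = 5/3.
target 2: (7)·(1/6) + (5)·(1/6) + (0)·(2/3) = 2.
The best pure response is target 2 with expected payoff 2.

2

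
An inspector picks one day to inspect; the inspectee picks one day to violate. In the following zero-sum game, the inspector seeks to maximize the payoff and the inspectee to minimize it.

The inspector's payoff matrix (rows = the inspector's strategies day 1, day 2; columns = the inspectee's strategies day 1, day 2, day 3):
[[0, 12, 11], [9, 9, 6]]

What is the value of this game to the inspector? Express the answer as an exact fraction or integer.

99/14

Column day 2 is strictly dominated by day 3 for the inspectee (it gives the inspector more in every row).
The remaining 2×2 game on (day 1, day 2) × (day 1, day 3) has no saddle point. Let the inspector play day 1 with probability p; indifference gives 9(1−p) = 11p + 6(1−p), so p = 3/14.
Similarly the inspectee's optimal q on day 1 is 5/14, and the value is 0·(5/14) + (11)·(9/14) = 99/14.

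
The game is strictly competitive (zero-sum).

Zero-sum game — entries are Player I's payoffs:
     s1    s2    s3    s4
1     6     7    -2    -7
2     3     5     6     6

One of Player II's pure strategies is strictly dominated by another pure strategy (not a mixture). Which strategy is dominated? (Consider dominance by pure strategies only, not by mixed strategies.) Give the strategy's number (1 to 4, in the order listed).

Player II prefers columns that give Player I less. Compare s2 with s1: 6 < 7, 3 < 5.
So s1 strictly dominates s2 for Player II; s2 is strictly dominated.

2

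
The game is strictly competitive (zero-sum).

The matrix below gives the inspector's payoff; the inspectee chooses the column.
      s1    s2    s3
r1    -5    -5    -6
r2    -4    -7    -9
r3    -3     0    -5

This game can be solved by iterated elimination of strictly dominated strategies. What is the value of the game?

-5

Column s2 is strictly dominated by s3 for the inspectee (-6<-5, -9<-7, -5<0); eliminate s2.
Column s1 is strictly dominated by s3 for the inspectee (-6<-5, -9<-4, -5<-3); eliminate s1.
Row r2 is strictly dominated by row r1 (-6>-9); eliminate r2.
Row r1 is strictly dominated by row r3 (-5>-6); eliminate r1.
Only (r3, s3) remains, with payoff -5.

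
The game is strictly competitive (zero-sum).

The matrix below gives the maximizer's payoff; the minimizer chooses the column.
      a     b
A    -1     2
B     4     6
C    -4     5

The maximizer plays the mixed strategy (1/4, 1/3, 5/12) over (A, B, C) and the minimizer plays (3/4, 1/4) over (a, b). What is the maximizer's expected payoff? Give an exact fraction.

Against (3/4, 1/4), each row's expected payoff is A: -1/4; B: 9/2; C: -7/4.
Taking the (1/4, 1/3, 5/12)-weighted average: (1/4)·(-1/4) + (1/3)·(9/2) + (5/12)·(-7/4) = 17/24.

17/24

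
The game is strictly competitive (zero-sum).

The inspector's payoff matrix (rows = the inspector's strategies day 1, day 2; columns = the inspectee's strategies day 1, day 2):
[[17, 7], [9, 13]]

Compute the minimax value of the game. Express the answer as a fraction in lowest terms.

79/7

Row minima are 7 and 9, so the inspector's maximin is 9; column maxima are 17 and 13, so the inspectee's minimax is 13. These differ, so the equilibrium is in mixed strategies.
Let the inspector play day 1 with probability p. The inspectee is indifferent when 17p + 9(1−p) = 7p + 13(1−p), giving p = 2/7.
Let the inspectee play day 1 with probability q. The inspector is indifferent when 17q + 7(1−q) = 9q + 13(1−q), giving q = 3/7.
The value is 17·(3/7) + (7)·(4/7) = 79/7.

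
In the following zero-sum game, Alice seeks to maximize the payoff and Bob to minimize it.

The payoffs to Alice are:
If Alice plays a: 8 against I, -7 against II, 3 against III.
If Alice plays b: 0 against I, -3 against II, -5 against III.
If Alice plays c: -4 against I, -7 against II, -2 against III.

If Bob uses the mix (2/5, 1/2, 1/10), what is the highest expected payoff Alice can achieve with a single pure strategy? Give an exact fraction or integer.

0

a: (8)·(2/5) + (-7)·(1/2) + (3)·(1/10) = 0.
b: (0)·(2/5) + (-3)·(1/2) + (-5)·(1/10) = -2.
c: (-4)·(2/5) + (-7)·(1/2) + (-2)·(1/10) = -53/10.
The best pure response is a with expected payoff 0.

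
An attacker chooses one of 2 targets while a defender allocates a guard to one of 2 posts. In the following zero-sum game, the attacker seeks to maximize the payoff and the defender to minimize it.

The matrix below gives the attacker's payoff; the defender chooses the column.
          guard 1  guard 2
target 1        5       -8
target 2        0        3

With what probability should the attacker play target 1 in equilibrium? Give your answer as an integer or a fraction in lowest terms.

3/16

Row minima are -8 and 0, so the attacker's maximin is 0; column maxima are 5 and 3, so the defender's minimax is 3. These differ, so the equilibrium is in mixed strategies.
Let the attacker play target 1 with probability p. The defender is indifferent when 5p = −8p + 3(1−p), giving p = 3/16.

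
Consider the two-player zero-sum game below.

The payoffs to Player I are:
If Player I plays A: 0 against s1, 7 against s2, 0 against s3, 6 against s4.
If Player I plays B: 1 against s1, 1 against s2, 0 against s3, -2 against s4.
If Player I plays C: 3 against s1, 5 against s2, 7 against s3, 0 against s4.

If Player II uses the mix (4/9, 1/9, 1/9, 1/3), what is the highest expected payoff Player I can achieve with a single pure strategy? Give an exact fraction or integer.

A: (0)·(4/9) + (7)·(1/9) + (0)·(1/9) + (6)·(1/3) = 25/9.
B: (1)·(4/9) + (1)·(1/9) + (0)·(1/9) + (-2)·(1/3) = -1/9.
C: (3)·(4/9) + (5)·(1/9) + (7)·(1/9) + (0)·(1/3) = 8/3.
The best pure response is A with expected payoff 25/9.

25/9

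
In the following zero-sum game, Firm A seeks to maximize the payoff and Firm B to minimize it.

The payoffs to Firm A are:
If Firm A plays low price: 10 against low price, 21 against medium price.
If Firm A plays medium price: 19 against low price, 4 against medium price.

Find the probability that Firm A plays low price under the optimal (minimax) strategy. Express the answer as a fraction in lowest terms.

15/26

Row minima are 10 and 4, so Firm A's maximin is 10; column maxima are 19 and 21, so Firm B's minimax is 19. These differ, so the equilibrium is in mixed strategies.
Let Firm A play low price with probability p. Firm B is indifferent when 10p + 19(1−p) = 21p + 4(1−p), giving p = 15/26.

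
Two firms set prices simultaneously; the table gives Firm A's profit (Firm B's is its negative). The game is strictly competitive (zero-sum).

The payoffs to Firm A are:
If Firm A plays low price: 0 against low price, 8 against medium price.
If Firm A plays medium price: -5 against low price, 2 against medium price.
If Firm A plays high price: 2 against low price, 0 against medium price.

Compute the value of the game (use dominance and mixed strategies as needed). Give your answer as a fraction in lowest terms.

8/5

Row medium price is strictly dominated by row low price, so Firm A never plays it.
The remaining 2×2 game on (low price, high price) × (low price, medium price) has no saddle point. Let Firm A play low price with probability p; indifference gives 2(1−p) = 8p, so p = 1/5.
Similarly Firm B's optimal q on low price is 4/5, and the value is 0·(4/5) + (8)·(1/5) = 8/5.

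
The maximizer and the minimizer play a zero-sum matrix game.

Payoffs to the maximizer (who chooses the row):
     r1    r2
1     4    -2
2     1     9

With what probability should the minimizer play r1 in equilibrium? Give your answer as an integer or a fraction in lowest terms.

11/14

Row minima are -2 and 1, so the maximizer's maximin is 1; column maxima are 4 and 9, so the minimizer's minimax is 4. These differ, so the equilibrium is in mixed strategies.
Let the minimizer play r1 with probability q. The maximizer is indifferent when 4q − 2(1−q) = q + 9(1−q), giving q = 11/14.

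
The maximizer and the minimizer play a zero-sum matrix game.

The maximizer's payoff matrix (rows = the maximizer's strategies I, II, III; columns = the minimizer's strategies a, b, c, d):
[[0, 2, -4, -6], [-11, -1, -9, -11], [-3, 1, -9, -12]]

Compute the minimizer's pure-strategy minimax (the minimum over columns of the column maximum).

-6

The worst case (largest entry) in each column is a: 0, b: 2, c: -4, d: -6.
The best (smallest) of these is -6.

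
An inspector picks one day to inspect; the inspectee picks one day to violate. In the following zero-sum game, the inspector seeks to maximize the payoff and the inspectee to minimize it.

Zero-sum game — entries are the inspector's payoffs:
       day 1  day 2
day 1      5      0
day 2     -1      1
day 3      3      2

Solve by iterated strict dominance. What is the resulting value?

Row day 2 is strictly dominated by row day 3 (3>-1, 2>1); eliminate day 2.
Column day 1 is strictly dominated by day 2 for the inspectee (0<5, 2<3); eliminate day 1.
Row day 1 is strictly dominated by row day 3 (2>0); eliminate day 1.
Only (day 3, day 2) remains, with payoff 2.

2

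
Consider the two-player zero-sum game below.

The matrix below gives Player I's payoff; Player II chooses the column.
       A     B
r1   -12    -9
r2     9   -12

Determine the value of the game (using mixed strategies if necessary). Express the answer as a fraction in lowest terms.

-75/8

Row minima are -12 and -12, so Player I's maximin is -12; column maxima are 9 and -9, so Player II's minimax is -9. These differ, so the equilibrium is in mixed strategies.
Let Player I play r1 with probability p. Player II is indifferent when −12p + 9(1−p) = −9p − 12(1−p), giving p = 7/8.
Let Player II play A with probability q. Player I is indifferent when −12q − 9(1−q) = 9q − 12(1−q), giving q = 1/8.
The value is -12·(1/8) + (-9)·(7/8) = -75/8.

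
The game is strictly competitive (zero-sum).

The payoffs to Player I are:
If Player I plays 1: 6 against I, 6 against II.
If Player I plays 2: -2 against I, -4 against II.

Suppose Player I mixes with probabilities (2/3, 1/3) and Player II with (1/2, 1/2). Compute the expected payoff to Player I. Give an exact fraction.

3

Against (1/2, 1/2), each row's expected payoff is 1: 6; 2: -3.
Taking the (2/3, 1/3)-weighted average: (2/3)·(6) + (1/3)·(-3) = 3.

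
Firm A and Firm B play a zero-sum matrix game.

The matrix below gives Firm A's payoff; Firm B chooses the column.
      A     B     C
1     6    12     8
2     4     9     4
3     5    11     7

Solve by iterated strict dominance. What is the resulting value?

Row 2 is strictly dominated by row 1 (6>4, 12>9, 8>4); eliminate 2.
Column B is strictly dominated by A for Firm B (6<12, 5<11); eliminate B.
Row 3 is strictly dominated by row 1 (6>5, 8>7); eliminate 3.
Column C is strictly dominated by A for Firm B (6<8); eliminate C.
Only (1, A) remains, with payoff 6.

6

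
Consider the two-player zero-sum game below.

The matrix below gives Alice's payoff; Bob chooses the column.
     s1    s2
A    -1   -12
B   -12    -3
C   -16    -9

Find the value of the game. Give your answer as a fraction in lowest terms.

-141/20

Row C is strictly dominated by row B, so Alice never plays it.
The remaining 2×2 game on (A, B) × (s1, s2) has no saddle point. Let Alice play A with probability p; indifference gives −p − 12(1−p) = −12p − 3(1−p), so p = 9/20.
Similarly Bob's optimal q on s1 is 9/20, and the value is -1·(9/20) + (-12)·(11/20) = -141/20.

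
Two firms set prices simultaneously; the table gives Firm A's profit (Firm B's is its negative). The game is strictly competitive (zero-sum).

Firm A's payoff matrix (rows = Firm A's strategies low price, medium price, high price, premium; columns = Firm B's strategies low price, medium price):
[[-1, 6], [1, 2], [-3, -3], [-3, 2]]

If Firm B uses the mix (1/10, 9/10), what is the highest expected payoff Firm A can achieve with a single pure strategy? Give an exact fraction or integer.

53/10

low price: (-1)·(1/10) + (6)·(9/10) = 53/10.
medium price: (1)·(1/10) + (2)·(9/10) = 19/10.
high price: (-3)·(1/10) + (-3)·(9/10) = -3.
premium: (-3)·(1/10) + (2)·(9/10) = 3/2.
The best pure response is low price with expected payoff 53/10.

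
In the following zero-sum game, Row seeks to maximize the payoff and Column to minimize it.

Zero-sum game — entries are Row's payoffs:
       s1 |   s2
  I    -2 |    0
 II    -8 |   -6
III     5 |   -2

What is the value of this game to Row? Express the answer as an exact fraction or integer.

-4/9

Row II is strictly dominated by row I, so Row never plays it.
The remaining 2×2 game on (I, III) × (s1, s2) has no saddle point. Let Row play I with probability p; indifference gives −2p + 5(1−p) = −2(1−p), so p = 7/9.
Similarly Column's optimal q on s1 is 2/9, and the value is -2·(2/9) + (0)·(7/9) = -4/9.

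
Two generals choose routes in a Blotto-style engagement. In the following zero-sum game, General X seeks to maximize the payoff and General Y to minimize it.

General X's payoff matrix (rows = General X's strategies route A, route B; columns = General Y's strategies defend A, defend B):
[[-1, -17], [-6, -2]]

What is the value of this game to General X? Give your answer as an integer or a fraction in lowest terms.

Row minima are -17 and -6, so General X's maximin is -6; column maxima are -1 and -2, so General Y's minimax is -2. These differ, so the equilibrium is in mixed strategies.
Let General X play route A with probability p. General Y is indifferent when −p − 6(1−p) = −17p − 2(1−p), giving p = 1/5.
Let General Y play defend A with probability q. General X is indifferent when −q − 17(1−q) = −6q − 2(1−q), giving q = 3/4.
The value is -1·(3/4) + (-17)·(1/4) = -5.

-5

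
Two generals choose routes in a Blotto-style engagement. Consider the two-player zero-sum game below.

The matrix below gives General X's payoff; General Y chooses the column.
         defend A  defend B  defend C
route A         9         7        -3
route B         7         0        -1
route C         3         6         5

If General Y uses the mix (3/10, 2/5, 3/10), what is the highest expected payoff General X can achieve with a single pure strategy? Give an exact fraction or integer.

24/5

route A: (9)·(3/10) + (7)·(2/5) + (-3)·(3/10) = 23/5.
route B: (7)·(3/10) + (0)·(2/5) + (-1)·(3/10) = 9/5.
route C: (3)·(3/10) + (6)·(2/5) + (5)·(3/10) = 24/5.
The best pure response is route C with expected payoff 24/5.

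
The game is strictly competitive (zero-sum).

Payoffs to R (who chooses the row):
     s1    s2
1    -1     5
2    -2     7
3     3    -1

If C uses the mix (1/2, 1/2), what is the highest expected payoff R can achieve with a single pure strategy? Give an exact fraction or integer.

1: (-1)·(1/2) + (5)·(1/2) = 2.
2: (-2)·(1/2) + (7)·(1/2) = 5/2.
3: (3)·(1/2) + (-1)·(1/2) = 1.
The best pure response is 2 with expected payoff 5/2.

5/2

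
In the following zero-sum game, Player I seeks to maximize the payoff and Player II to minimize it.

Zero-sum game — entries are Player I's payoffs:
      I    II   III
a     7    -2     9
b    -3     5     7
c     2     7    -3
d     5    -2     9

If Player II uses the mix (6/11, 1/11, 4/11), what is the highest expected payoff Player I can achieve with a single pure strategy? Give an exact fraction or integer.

76/11

a: (7)·(6/11) + (-2)·(1/11) + (9)·(4/11) = 76/11.
b: (-3)·(6/11) + (5)·(1/11) + (7)·(4/11) = 15/11.
c: (2)·(6/11) + (7)·(1/11) + (-3)·(4/11) = 7/11.
d: (5)·(6/11) + (-2)·(1/11) + (9)·(4/11) = 64/11.
The best pure response is a with expected payoff 76/11.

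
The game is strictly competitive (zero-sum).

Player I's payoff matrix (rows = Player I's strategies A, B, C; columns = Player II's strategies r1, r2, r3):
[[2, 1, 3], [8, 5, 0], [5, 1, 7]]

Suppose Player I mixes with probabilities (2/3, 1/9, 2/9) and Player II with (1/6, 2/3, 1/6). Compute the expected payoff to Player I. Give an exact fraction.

Against (1/6, 2/3, 1/6), each row's expected payoff is A: 3/2; B: 14/3; C: 8/3.
Taking the (2/3, 1/9, 2/9)-weighted average: (2/3)·(3/2) + (1/9)·(14/3) + (2/9)·(8/3) = 19/9.

19/9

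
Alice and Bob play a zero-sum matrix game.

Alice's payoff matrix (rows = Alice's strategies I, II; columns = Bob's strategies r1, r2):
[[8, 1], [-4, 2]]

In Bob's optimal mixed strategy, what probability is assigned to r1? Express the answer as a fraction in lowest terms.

1/13

Row minima are 1 and -4, so Alice's maximin is 1; column maxima are 8 and 2, so Bob's minimax is 2. These differ, so the equilibrium is in mixed strategies.
Let Bob play r1 with probability q. Alice is indifferent when 8q + (1−q) = −4q + 2(1−q), giving q = 1/13.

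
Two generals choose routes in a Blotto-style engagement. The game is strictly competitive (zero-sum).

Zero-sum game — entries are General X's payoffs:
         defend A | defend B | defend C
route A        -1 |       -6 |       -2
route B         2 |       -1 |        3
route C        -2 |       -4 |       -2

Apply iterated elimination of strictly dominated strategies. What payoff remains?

-1

Row route A is strictly dominated by row route B (2>-1, -1>-6, 3>-2); eliminate route A.
Row route C is strictly dominated by row route B (2>-2, -1>-4, 3>-2); eliminate route C.
Column defend A is strictly dominated by defend B for General Y (-1<2); eliminate defend A.
Column defend C is strictly dominated by defend B for General Y (-1<3); eliminate defend C.
Only (route B, defend B) remains, with payoff -1.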